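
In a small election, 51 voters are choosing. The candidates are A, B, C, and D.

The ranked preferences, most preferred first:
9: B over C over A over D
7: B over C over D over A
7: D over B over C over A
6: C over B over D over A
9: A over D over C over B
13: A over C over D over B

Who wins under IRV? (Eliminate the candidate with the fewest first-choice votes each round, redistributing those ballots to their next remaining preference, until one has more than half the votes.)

B

Round 1: A 22, B 16, C 6, D 7. C eliminated.
Round 2: A 22, B 22, D 7. D eliminated.
Round 3: A 22, B 29. B has a majority (≥26).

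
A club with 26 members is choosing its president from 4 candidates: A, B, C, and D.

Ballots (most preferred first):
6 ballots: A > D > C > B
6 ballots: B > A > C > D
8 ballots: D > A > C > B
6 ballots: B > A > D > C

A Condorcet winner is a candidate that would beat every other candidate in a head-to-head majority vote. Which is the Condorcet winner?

A

A vs B: 14–12
A vs C: 26–0
A vs D: 18–8
A beats every other candidate.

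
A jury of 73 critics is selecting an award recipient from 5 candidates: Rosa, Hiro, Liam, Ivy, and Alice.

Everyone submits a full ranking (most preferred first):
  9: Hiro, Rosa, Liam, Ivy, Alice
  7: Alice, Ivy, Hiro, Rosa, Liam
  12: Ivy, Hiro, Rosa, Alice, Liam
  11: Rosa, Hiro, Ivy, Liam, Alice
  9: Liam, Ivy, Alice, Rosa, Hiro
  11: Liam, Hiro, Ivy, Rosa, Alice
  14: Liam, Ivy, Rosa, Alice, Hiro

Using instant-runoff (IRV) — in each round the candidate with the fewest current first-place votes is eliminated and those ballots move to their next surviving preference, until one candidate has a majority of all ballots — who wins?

Rosa

Round 1: Rosa 11, Hiro 9, Liam 34, Ivy 12, Alice 7. Alice eliminated.
Round 2: Rosa 11, Hiro 9, Liam 34, Ivy 19. Hiro eliminated.
Round 3: Rosa 20, Liam 34, Ivy 19. Ivy eliminated.
Round 4: Rosa 39, Liam 34. Rosa has a majority (≥37).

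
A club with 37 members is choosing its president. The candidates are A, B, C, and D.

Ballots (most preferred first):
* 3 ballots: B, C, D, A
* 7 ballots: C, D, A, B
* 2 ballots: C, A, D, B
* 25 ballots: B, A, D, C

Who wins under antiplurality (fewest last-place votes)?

Last-place votes: A 3, B 9, C 25, D 0.

D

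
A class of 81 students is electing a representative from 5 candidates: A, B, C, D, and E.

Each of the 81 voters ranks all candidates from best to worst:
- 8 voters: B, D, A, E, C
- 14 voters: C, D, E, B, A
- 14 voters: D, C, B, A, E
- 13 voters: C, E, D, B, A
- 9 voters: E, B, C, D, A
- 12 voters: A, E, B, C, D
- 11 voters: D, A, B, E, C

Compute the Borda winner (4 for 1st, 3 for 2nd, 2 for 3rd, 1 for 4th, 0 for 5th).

D

A: 8×2 + 14×0 + 14×1 + 13×0 + 9×0 + 12×4 + 11×3 = 111
B: 8×4 + 14×1 + 14×2 + 13×1 + 9×3 + 12×2 + 11×2 = 160
C: 8×0 + 14×4 + 14×3 + 13×4 + 9×2 + 12×1 + 11×0 = 180
D: 8×3 + 14×3 + 14×4 + 13×2 + 9×1 + 12×0 + 11×4 = 201
E: 8×1 + 14×2 + 14×0 + 13×3 + 9×4 + 12×3 + 11×1 = 158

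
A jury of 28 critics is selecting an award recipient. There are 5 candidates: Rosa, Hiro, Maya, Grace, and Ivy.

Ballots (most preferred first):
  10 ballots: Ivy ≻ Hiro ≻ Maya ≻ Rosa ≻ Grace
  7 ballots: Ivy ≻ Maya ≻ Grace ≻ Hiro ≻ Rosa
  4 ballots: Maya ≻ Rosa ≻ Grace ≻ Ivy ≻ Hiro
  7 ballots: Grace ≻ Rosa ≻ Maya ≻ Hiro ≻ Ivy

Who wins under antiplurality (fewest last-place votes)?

Last-place votes: Rosa 7, Hiro 4, Maya 0, Grace 10, Ivy 7.

Maya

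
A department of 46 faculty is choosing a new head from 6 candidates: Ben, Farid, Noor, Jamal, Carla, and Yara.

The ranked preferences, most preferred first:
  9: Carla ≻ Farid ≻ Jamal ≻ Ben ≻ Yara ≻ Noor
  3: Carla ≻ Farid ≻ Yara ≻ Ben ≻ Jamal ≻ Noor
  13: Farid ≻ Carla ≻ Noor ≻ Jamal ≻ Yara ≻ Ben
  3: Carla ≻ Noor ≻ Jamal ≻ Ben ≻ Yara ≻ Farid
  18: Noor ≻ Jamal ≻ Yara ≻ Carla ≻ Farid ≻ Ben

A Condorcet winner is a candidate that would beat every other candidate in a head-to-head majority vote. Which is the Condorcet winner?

Carla

Carla vs Ben: 46–0
Carla vs Farid: 33–13
Carla vs Noor: 28–18
Carla vs Jamal: 28–18
Carla vs Yara: 28–18
Carla beats every other candidate.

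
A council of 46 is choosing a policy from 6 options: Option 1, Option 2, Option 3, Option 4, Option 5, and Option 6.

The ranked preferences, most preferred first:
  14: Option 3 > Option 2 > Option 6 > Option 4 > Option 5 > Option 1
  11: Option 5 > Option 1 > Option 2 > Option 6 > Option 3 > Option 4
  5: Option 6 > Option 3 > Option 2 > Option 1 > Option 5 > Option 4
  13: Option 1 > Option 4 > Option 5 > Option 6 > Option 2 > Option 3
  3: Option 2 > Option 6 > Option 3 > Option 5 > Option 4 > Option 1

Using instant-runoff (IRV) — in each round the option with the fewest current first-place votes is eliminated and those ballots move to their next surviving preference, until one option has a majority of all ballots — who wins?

Round 1: Option 1 13, Option 2 3, Option 3 14, Option 4 0, Option 5 11, Option 6 5. Option 4 eliminated.
Round 2: Option 1 13, Option 2 3, Option 3 14, Option 5 11, Option 6 5. Option 2 eliminated.
Round 3: Option 1 13, Option 3 14, Option 5 11, Option 6 8. Option 6 eliminated.
Round 4: Option 1 13, Option 3 22, Option 5 11. Option 5 eliminated.
Round 5: Option 1 24, Option 3 22. Option 1 has a majority (≥24).

Option 1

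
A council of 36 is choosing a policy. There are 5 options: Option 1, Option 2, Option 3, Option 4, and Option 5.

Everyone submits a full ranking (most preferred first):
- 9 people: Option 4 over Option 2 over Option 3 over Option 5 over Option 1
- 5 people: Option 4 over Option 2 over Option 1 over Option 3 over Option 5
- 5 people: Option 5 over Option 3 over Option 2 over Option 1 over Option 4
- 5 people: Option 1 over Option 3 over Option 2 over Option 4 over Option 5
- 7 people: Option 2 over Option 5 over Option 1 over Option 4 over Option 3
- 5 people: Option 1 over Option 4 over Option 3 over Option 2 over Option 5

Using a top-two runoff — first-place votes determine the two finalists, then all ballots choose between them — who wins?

Round 1 first-place votes: Option 1 10, Option 2 7, Option 3 0, Option 4 14, Option 5 5. Option 4 and Option 1 advance.
Runoff: Option 4 is ranked above Option 1 on 14 ballots, Option 1 above Option 4 on 22.

Option 1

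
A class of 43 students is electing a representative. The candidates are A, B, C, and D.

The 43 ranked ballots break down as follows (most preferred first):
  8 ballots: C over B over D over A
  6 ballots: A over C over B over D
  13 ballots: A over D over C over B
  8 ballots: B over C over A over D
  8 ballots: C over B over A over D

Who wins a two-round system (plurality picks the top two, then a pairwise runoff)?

C

Round 1 first-place votes: A 19, B 8, C 16, D 0. A and C advance.
Runoff: A is ranked above C on 19 ballots, C above A on 24.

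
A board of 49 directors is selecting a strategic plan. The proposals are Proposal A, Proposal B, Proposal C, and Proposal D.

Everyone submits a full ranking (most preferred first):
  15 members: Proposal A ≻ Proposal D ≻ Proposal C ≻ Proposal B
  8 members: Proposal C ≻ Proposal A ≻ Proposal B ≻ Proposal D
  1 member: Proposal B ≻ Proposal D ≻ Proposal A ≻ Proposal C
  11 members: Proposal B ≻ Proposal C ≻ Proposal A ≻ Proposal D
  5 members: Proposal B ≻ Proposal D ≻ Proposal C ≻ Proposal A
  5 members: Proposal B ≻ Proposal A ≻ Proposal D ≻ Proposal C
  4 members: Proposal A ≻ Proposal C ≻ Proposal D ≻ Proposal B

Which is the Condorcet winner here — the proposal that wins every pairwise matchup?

Proposal A

Proposal A vs Proposal B: 27–22
Proposal A vs Proposal C: 25–24
Proposal A vs Proposal D: 43–6
Proposal A beats every other proposal.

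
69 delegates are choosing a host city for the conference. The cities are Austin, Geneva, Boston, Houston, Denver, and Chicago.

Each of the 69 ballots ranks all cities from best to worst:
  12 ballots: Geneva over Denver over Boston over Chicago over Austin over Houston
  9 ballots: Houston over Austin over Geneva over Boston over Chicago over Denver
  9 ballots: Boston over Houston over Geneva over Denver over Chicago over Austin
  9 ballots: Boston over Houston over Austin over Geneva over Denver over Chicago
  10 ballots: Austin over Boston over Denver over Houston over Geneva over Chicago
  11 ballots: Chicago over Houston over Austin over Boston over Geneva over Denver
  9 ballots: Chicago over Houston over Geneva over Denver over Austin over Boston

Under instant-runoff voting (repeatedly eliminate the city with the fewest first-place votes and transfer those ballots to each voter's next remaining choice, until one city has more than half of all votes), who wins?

Boston

Round 1: Austin 10, Geneva 12, Boston 18, Houston 9, Denver 0, Chicago 20. Denver eliminated.
Round 2: Austin 10, Geneva 12, Boston 18, Houston 9, Chicago 20. Houston eliminated.
Round 3: Austin 19, Geneva 12, Boston 18, Chicago 20. Geneva eliminated.
Round 4: Austin 19, Boston 30, Chicago 20. Austin eliminated.
Round 5: Boston 49, Chicago 20. Boston has a majority (≥35).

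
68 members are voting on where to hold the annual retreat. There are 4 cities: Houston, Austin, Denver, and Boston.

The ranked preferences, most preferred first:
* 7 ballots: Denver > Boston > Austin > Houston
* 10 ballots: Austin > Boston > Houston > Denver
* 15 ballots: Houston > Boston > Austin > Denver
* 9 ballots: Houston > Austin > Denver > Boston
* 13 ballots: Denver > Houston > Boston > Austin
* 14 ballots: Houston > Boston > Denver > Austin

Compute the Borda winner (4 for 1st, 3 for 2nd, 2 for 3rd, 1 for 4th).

Houston

Houston: 7×1 + 10×2 + 15×4 + 9×4 + 13×3 + 14×4 = 218
Austin: 7×2 + 10×4 + 15×2 + 9×3 + 13×1 + 14×1 = 138
Denver: 7×4 + 10×1 + 15×1 + 9×2 + 13×4 + 14×2 = 151
Boston: 7×3 + 10×3 + 15×3 + 9×1 + 13×2 + 14×3 = 173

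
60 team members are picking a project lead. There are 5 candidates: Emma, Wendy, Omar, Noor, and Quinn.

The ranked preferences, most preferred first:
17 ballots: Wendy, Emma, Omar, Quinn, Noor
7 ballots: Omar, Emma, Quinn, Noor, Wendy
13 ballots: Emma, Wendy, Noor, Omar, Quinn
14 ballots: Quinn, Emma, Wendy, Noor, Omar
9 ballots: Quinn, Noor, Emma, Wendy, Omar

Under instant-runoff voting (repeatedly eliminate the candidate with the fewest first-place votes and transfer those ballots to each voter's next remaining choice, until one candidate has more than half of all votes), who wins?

Emma

Round 1: Emma 13, Wendy 17, Omar 7, Noor 0, Quinn 23. Noor eliminated.
Round 2: Emma 13, Wendy 17, Omar 7, Quinn 23. Omar eliminated.
Round 3: Emma 20, Wendy 17, Quinn 23. Wendy eliminated.
Round 4: Emma 37, Quinn 23. Emma has a majority (≥31).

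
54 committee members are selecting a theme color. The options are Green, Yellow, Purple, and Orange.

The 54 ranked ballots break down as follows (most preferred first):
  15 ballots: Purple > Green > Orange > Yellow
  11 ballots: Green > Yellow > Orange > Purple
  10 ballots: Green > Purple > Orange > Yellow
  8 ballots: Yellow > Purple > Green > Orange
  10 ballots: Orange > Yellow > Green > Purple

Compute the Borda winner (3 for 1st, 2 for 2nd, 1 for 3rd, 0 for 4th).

Green

Green: 15×2 + 11×3 + 10×3 + 8×1 + 10×1 = 111
Yellow: 15×0 + 11×2 + 10×0 + 8×3 + 10×2 = 66
Purple: 15×3 + 11×0 + 10×2 + 8×2 + 10×0 = 81
Orange: 15×1 + 11×1 + 10×1 + 8×0 + 10×3 = 66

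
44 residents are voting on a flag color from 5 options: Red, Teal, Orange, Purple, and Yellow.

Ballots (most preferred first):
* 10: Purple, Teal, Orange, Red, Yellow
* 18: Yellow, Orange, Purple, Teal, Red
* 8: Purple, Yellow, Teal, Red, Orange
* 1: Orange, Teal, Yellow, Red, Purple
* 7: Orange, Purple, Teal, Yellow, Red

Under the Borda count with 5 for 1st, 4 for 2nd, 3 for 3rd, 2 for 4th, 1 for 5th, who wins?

Red: 10×2 + 18×1 + 8×2 + 1×2 + 7×1 = 63
Teal: 10×4 + 18×2 + 8×3 + 1×4 + 7×3 = 125
Orange: 10×3 + 18×4 + 8×1 + 1×5 + 7×5 = 150
Purple: 10×5 + 18×3 + 8×5 + 1×1 + 7×4 = 173
Yellow: 10×1 + 18×5 + 8×4 + 1×3 + 7×2 = 149

Purple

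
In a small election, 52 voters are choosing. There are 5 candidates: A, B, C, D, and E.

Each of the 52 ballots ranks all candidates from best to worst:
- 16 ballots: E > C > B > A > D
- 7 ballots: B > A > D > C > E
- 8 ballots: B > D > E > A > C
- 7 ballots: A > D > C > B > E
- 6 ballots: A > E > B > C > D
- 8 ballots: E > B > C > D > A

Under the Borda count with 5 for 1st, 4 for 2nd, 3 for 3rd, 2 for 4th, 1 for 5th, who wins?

B

A: 16×2 + 7×4 + 8×2 + 7×5 + 6×5 + 8×1 = 149
B: 16×3 + 7×5 + 8×5 + 7×2 + 6×3 + 8×4 = 187
C: 16×4 + 7×2 + 8×1 + 7×3 + 6×2 + 8×3 = 143
D: 16×1 + 7×3 + 8×4 + 7×4 + 6×1 + 8×2 = 119
E: 16×5 + 7×1 + 8×3 + 7×1 + 6×4 + 8×5 = 182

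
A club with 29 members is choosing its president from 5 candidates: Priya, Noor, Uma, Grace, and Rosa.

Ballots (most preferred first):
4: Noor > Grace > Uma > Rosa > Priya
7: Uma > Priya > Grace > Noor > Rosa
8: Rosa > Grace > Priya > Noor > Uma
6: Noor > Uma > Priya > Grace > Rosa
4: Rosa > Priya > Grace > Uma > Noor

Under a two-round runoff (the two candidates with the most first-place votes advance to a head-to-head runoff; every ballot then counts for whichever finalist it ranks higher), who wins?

Round 1 first-place votes: Priya 0, Noor 10, Uma 7, Grace 0, Rosa 12. Rosa and Noor advance.
Runoff: Rosa is ranked above Noor on 12 ballots, Noor above Rosa on 17.

Noor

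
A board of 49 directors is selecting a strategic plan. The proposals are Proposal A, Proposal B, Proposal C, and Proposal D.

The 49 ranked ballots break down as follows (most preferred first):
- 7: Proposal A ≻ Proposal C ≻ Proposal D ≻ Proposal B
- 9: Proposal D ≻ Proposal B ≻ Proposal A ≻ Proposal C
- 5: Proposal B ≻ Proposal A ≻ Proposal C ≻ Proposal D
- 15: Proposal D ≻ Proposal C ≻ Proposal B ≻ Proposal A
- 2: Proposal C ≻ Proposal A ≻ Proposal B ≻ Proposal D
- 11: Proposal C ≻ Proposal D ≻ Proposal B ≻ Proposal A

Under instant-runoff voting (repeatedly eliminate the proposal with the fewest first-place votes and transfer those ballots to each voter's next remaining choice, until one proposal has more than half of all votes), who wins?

Proposal C

Round 1: Proposal A 7, Proposal B 5, Proposal C 13, Proposal D 24. Proposal B eliminated.
Round 2: Proposal A 12, Proposal C 13, Proposal D 24. Proposal A eliminated.
Round 3: Proposal C 25, Proposal D 24. Proposal C has a majority (≥25).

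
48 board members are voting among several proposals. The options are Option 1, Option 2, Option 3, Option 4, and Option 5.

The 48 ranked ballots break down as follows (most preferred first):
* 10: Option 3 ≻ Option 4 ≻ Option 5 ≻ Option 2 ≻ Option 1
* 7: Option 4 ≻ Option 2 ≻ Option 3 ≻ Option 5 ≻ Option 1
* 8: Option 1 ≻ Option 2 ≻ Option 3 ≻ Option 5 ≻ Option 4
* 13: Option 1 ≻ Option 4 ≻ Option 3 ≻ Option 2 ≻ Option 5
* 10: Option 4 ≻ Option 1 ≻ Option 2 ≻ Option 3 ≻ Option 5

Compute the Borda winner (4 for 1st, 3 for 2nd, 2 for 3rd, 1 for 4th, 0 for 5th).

Option 1: 10×0 + 7×0 + 8×4 + 13×4 + 10×3 = 114
Option 2: 10×1 + 7×3 + 8×3 + 13×1 + 10×2 = 88
Option 3: 10×4 + 7×2 + 8×2 + 13×2 + 10×1 = 106
Option 4: 10×3 + 7×4 + 8×0 + 13×3 + 10×4 = 137
Option 5: 10×2 + 7×1 + 8×1 + 13×0 + 10×0 = 35

Option 4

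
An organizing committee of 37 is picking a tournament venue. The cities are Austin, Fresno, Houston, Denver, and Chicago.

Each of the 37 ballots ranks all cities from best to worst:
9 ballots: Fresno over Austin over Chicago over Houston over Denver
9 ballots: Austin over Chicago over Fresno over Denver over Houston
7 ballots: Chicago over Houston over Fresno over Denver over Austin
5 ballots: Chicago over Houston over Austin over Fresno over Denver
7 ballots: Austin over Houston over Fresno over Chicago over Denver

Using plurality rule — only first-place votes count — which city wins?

Austin

First-place votes: Austin 16, Fresno 9, Houston 0, Denver 0, Chicago 12.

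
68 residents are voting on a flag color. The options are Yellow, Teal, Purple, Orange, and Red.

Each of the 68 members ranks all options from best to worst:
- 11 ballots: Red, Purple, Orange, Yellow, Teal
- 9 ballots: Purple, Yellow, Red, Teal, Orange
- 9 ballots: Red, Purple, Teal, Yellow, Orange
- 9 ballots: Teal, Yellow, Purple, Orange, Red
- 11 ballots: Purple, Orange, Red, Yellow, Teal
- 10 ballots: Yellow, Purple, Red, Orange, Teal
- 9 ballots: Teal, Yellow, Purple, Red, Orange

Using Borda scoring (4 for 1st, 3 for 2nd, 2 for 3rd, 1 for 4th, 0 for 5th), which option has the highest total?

Yellow: 11×1 + 9×3 + 9×1 + 9×3 + 11×1 + 10×4 + 9×3 = 152
Teal: 11×0 + 9×1 + 9×2 + 9×4 + 11×0 + 10×0 + 9×4 = 99
Purple: 11×3 + 9×4 + 9×3 + 9×2 + 11×4 + 10×3 + 9×2 = 206
Orange: 11×2 + 9×0 + 9×0 + 9×1 + 11×3 + 10×1 + 9×0 = 74
Red: 11×4 + 9×2 + 9×4 + 9×0 + 11×2 + 10×2 + 9×1 = 149

Purple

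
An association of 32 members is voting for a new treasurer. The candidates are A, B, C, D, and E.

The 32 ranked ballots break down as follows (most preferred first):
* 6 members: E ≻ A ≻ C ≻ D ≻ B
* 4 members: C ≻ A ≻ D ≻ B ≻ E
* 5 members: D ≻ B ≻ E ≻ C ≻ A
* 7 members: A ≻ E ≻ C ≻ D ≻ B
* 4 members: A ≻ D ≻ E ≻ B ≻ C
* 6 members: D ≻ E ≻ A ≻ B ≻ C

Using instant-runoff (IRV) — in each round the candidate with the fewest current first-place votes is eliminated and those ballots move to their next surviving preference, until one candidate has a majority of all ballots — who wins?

A

Round 1: A 11, B 0, C 4, D 11, E 6. B eliminated.
Round 2: A 11, C 4, D 11, E 6. C eliminated.
Round 3: A 15, D 11, E 6. E eliminated.
Round 4: A 21, D 11. A has a majority (≥17).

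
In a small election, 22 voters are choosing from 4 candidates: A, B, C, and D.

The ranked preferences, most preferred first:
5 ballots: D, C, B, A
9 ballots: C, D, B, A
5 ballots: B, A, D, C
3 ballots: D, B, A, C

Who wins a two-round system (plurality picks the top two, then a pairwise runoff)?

D

Round 1 first-place votes: A 0, B 5, C 9, D 8. C and D advance.
Runoff: C is ranked above D on 9 ballots, D above C on 13.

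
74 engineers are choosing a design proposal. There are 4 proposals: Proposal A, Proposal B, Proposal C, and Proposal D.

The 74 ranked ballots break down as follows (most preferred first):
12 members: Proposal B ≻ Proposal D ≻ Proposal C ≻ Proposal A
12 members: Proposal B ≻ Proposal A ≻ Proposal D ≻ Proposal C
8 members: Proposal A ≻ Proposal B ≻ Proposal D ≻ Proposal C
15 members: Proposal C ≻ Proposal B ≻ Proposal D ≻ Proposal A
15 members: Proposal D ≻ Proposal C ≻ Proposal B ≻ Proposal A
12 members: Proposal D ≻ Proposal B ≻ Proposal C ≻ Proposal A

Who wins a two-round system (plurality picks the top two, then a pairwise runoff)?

Proposal B

Round 1 first-place votes: Proposal A 8, Proposal B 24, Proposal C 15, Proposal D 27. Proposal D and Proposal B advance.
Runoff: Proposal D is ranked above Proposal B on 27 ballots, Proposal B above Proposal D on 47.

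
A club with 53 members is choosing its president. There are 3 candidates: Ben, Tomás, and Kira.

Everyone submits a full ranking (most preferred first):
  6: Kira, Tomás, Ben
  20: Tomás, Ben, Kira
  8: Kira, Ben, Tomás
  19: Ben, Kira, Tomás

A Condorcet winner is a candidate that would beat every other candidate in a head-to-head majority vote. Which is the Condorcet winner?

Ben

Ben vs Tomás: 27–26
Ben vs Kira: 39–14
Ben beats every other candidate.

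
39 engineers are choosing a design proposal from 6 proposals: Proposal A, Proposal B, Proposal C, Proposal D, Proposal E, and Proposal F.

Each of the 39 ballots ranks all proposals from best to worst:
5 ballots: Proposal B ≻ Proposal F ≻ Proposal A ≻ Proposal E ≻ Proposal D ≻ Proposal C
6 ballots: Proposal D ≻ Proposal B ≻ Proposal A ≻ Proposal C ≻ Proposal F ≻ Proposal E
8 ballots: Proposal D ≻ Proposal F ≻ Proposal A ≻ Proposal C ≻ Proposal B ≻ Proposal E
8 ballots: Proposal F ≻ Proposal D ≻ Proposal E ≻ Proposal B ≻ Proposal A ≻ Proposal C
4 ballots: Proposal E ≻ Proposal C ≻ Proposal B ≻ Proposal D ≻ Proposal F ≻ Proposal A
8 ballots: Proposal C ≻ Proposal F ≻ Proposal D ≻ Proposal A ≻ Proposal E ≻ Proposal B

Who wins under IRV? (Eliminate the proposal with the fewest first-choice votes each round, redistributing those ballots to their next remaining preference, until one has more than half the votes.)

Proposal F

Round 1: Proposal A 0, Proposal B 5, Proposal C 8, Proposal D 14, Proposal E 4, Proposal F 8. Proposal A eliminated.
Round 2: Proposal B 5, Proposal C 8, Proposal D 14, Proposal E 4, Proposal F 8. Proposal E eliminated.
Round 3: Proposal B 5, Proposal C 12, Proposal D 14, Proposal F 8. Proposal B eliminated.
Round 4: Proposal C 12, Proposal D 14, Proposal F 13. Proposal C eliminated.
Round 5: Proposal D 18, Proposal F 21. Proposal F has a majority (≥20).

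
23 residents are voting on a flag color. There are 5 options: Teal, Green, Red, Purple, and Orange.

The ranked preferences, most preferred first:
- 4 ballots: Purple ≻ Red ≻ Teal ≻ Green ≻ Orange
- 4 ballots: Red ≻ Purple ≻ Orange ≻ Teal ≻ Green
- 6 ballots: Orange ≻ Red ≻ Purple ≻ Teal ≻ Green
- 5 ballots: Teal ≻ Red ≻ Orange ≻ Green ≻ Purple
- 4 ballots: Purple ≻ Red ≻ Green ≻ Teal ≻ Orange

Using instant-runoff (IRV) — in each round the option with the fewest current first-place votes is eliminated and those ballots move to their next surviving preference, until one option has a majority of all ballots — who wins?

Round 1: Teal 5, Green 0, Red 4, Purple 8, Orange 6. Green eliminated.
Round 2: Teal 5, Red 4, Purple 8, Orange 6. Red eliminated.
Round 3: Teal 5, Purple 12, Orange 6. Purple has a majority (≥12).

Purple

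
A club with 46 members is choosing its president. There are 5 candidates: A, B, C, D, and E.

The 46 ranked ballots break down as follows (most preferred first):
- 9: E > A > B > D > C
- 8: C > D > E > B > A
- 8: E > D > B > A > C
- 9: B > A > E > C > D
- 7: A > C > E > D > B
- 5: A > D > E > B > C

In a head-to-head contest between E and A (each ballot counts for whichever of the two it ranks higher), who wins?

E

E is ranked above A on 25 ballots; A above E on 21.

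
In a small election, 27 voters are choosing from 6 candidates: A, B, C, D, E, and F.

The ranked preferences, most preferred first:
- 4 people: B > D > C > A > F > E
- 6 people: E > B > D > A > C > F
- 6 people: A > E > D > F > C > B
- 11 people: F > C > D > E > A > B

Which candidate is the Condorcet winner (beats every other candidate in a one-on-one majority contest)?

D

D vs A: 21–6
D vs B: 17–10
D vs C: 16–11
D vs E: 15–12
D vs F: 16–11
D beats every other candidate.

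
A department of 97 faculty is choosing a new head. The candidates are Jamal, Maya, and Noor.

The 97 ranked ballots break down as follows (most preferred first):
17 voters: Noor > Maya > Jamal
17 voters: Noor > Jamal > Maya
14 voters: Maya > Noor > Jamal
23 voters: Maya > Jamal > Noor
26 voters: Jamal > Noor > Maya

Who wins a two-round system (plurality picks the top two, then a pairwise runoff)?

Noor

Round 1 first-place votes: Jamal 26, Maya 37, Noor 34. Maya and Noor advance.
Runoff: Maya is ranked above Noor on 37 ballots, Noor above Maya on 60.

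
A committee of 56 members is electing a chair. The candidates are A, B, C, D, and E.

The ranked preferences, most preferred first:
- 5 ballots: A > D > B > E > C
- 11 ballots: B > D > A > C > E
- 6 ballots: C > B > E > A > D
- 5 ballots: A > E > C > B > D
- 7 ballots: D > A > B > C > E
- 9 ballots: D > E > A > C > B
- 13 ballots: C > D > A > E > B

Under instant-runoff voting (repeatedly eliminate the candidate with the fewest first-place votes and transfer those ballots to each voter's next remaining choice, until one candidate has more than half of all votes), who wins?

D

Round 1: A 10, B 11, C 19, D 16, E 0. E eliminated.
Round 2: A 10, B 11, C 19, D 16. A eliminated.
Round 3: B 11, C 24, D 21. B eliminated.
Round 4: C 24, D 32. D has a majority (≥29).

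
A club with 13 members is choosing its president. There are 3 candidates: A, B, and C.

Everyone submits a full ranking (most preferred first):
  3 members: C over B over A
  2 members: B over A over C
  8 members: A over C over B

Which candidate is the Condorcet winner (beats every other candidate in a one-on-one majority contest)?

A vs B: 8–5
A vs C: 10–3
A beats every other candidate.

A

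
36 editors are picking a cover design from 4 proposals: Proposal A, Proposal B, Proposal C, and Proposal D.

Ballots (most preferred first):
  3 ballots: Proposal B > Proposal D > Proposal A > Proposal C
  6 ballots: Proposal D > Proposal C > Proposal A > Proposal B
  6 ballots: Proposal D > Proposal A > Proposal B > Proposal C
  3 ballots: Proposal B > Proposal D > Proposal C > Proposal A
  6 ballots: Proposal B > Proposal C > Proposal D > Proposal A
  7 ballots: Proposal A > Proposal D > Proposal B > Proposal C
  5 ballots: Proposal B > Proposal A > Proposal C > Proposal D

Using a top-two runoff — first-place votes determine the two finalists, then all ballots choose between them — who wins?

Proposal D

Round 1 first-place votes: Proposal A 7, Proposal B 17, Proposal C 0, Proposal D 12. Proposal B and Proposal D advance.
Runoff: Proposal B is ranked above Proposal D on 17 ballots, Proposal D above Proposal B on 19.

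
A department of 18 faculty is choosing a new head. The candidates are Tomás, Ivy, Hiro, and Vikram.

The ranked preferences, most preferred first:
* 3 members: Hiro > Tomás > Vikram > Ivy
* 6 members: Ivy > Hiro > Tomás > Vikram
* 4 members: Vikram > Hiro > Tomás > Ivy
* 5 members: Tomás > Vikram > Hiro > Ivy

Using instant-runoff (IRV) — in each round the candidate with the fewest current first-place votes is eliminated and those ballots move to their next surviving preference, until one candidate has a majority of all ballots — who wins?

Tomás

Round 1: Tomás 5, Ivy 6, Hiro 3, Vikram 4. Hiro eliminated.
Round 2: Tomás 8, Ivy 6, Vikram 4. Vikram eliminated.
Round 3: Tomás 12, Ivy 6. Tomás has a majority (≥10).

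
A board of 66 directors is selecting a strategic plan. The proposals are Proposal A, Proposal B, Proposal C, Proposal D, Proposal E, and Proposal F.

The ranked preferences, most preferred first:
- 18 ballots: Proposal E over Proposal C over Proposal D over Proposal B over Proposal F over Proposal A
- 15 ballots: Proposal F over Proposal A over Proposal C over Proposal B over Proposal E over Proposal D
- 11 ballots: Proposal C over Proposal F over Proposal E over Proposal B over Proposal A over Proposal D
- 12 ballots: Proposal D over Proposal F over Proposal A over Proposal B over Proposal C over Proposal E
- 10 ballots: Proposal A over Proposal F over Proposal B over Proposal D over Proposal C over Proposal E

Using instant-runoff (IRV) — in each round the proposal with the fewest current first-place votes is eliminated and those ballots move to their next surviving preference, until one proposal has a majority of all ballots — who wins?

Proposal F

Round 1: Proposal A 10, Proposal B 0, Proposal C 11, Proposal D 12, Proposal E 18, Proposal F 15. Proposal B eliminated.
Round 2: Proposal A 10, Proposal C 11, Proposal D 12, Proposal E 18, Proposal F 15. Proposal A eliminated.
Round 3: Proposal C 11, Proposal D 12, Proposal E 18, Proposal F 25. Proposal C eliminated.
Round 4: Proposal D 12, Proposal E 18, Proposal F 36. Proposal F has a majority (≥34).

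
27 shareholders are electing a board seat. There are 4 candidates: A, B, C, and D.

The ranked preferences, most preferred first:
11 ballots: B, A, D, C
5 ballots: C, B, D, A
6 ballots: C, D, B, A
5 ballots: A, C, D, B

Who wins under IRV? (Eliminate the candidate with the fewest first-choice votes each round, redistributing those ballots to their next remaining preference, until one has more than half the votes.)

Round 1: A 5, B 11, C 11, D 0. D eliminated.
Round 2: A 5, B 11, C 11. A eliminated.
Round 3: B 11, C 16. C has a majority (≥14).

C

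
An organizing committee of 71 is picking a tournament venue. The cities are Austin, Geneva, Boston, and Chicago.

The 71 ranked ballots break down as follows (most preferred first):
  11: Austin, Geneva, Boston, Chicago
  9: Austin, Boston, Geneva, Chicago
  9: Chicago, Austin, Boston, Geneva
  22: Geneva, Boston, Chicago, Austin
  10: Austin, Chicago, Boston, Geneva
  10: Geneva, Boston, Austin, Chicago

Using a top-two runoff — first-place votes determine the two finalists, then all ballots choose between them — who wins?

Round 1 first-place votes: Austin 30, Geneva 32, Boston 0, Chicago 9. Geneva and Austin advance.
Runoff: Geneva is ranked above Austin on 32 ballots, Austin above Geneva on 39.

Austin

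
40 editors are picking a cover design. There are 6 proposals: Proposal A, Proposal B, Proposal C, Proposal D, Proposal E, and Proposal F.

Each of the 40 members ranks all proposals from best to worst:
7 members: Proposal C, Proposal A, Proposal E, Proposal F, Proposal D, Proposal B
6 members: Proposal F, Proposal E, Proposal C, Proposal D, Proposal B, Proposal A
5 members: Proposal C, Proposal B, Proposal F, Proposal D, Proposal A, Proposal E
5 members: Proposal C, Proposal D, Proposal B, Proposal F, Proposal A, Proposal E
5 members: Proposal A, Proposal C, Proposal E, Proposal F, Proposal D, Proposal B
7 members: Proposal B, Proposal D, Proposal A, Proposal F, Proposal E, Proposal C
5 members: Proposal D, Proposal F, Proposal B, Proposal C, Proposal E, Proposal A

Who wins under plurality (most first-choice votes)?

Proposal C

First-place votes: Proposal A 5, Proposal B 7, Proposal C 17, Proposal D 5, Proposal E 0, Proposal F 6.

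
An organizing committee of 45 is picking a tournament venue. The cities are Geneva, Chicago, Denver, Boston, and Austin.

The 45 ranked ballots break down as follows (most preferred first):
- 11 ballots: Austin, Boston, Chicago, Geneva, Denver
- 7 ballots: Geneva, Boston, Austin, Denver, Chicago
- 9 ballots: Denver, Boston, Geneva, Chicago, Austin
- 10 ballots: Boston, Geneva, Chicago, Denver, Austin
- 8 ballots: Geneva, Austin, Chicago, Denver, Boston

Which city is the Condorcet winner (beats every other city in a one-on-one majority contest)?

Boston

Boston vs Geneva: 30–15
Boston vs Chicago: 37–8
Boston vs Denver: 28–17
Boston vs Austin: 26–19
Boston beats every other city.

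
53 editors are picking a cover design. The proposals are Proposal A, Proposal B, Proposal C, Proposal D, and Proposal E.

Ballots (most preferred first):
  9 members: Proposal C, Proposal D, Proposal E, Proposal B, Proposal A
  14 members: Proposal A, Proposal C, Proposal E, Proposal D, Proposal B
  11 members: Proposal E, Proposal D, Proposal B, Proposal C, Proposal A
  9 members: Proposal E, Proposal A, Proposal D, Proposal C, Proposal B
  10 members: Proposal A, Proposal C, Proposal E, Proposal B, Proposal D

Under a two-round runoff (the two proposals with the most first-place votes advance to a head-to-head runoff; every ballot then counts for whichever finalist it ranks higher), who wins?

Proposal E

Round 1 first-place votes: Proposal A 24, Proposal B 0, Proposal C 9, Proposal D 0, Proposal E 20. Proposal A and Proposal E advance.
Runoff: Proposal A is ranked above Proposal E on 24 ballots, Proposal E above Proposal A on 29.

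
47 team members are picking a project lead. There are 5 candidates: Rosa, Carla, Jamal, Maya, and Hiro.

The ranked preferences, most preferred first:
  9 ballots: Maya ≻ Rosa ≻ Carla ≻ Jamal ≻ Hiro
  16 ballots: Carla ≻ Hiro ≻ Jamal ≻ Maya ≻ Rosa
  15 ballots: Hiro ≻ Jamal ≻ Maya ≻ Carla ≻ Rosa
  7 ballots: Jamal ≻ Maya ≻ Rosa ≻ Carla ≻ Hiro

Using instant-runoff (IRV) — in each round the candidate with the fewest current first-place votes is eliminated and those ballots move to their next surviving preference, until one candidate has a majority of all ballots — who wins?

Round 1: Rosa 0, Carla 16, Jamal 7, Maya 9, Hiro 15. Rosa eliminated.
Round 2: Carla 16, Jamal 7, Maya 9, Hiro 15. Jamal eliminated.
Round 3: Carla 16, Maya 16, Hiro 15. Hiro eliminated.
Round 4: Carla 16, Maya 31. Maya has a majority (≥24).

Maya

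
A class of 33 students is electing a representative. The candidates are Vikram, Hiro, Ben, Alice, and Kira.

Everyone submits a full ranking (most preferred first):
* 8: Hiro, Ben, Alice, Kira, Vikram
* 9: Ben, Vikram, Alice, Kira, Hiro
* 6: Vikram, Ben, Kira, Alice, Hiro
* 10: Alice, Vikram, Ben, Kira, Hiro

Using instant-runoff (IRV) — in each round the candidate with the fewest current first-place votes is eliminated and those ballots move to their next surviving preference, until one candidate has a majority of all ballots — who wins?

Round 1: Vikram 6, Hiro 8, Ben 9, Alice 10, Kira 0. Kira eliminated.
Round 2: Vikram 6, Hiro 8, Ben 9, Alice 10. Vikram eliminated.
Round 3: Hiro 8, Ben 15, Alice 10. Hiro eliminated.
Round 4: Ben 23, Alice 10. Ben has a majority (≥17).

Ben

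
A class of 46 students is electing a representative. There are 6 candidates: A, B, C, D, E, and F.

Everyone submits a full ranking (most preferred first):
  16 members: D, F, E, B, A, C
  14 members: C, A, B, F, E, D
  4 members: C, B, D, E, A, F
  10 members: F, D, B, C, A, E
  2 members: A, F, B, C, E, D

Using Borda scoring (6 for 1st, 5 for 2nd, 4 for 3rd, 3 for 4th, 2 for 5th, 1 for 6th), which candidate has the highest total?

A: 16×2 + 14×5 + 4×2 + 10×2 + 2×6 = 142
B: 16×3 + 14×4 + 4×5 + 10×4 + 2×4 = 172
C: 16×1 + 14×6 + 4×6 + 10×3 + 2×3 = 160
D: 16×6 + 14×1 + 4×4 + 10×5 + 2×1 = 178
E: 16×4 + 14×2 + 4×3 + 10×1 + 2×2 = 118
F: 16×5 + 14×3 + 4×1 + 10×6 + 2×5 = 196

F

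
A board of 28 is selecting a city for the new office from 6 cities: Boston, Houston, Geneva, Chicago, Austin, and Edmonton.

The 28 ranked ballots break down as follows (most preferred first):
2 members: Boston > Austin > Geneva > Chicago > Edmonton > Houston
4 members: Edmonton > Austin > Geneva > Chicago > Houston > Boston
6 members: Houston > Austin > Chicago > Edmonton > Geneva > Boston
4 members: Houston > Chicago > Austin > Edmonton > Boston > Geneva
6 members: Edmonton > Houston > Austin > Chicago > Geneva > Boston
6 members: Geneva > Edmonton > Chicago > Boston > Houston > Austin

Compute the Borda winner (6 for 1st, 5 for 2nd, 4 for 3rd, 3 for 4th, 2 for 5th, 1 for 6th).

Boston: 2×6 + 4×1 + 6×1 + 4×2 + 6×1 + 6×3 = 54
Houston: 2×1 + 4×2 + 6×6 + 4×6 + 6×5 + 6×2 = 112
Geneva: 2×4 + 4×4 + 6×2 + 4×1 + 6×2 + 6×6 = 88
Chicago: 2×3 + 4×3 + 6×4 + 4×5 + 6×3 + 6×4 = 104
Austin: 2×5 + 4×5 + 6×5 + 4×4 + 6×4 + 6×1 = 106
Edmonton: 2×2 + 4×6 + 6×3 + 4×3 + 6×6 + 6×5 = 124

Edmonton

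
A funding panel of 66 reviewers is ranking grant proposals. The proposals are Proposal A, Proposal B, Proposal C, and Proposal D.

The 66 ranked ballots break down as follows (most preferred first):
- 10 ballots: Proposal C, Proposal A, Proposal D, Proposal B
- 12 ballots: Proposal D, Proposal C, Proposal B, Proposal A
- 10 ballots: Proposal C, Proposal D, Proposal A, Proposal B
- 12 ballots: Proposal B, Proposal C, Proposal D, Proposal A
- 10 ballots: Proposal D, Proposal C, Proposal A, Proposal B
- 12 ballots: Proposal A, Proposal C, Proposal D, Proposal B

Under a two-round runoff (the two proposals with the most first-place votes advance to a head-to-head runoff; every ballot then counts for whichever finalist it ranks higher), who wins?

Proposal C

Round 1 first-place votes: Proposal A 12, Proposal B 12, Proposal C 20, Proposal D 22. Proposal D and Proposal C advance.
Runoff: Proposal D is ranked above Proposal C on 22 ballots, Proposal C above Proposal D on 44.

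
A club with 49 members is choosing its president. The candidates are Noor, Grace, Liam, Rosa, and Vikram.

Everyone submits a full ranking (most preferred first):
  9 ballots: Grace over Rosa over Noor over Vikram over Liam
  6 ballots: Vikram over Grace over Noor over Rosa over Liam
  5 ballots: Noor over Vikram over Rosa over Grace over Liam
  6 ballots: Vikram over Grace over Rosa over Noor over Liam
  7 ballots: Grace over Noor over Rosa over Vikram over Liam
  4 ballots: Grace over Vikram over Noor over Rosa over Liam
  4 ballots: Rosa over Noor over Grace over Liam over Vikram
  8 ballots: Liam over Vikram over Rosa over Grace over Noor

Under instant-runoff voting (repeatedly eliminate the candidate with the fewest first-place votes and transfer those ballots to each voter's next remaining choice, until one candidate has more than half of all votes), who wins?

Vikram

Round 1: Noor 5, Grace 20, Liam 8, Rosa 4, Vikram 12. Rosa eliminated.
Round 2: Noor 9, Grace 20, Liam 8, Vikram 12. Liam eliminated.
Round 3: Noor 9, Grace 20, Vikram 20. Noor eliminated.
Round 4: Grace 24, Vikram 25. Vikram has a majority (≥25).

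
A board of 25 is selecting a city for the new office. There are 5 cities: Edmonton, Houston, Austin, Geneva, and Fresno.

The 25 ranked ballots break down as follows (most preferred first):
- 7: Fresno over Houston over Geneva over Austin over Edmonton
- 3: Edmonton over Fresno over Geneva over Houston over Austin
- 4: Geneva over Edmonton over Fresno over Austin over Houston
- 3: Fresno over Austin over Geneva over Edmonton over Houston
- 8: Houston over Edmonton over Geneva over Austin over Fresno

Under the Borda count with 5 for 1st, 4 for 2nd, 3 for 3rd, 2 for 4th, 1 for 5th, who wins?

Edmonton: 7×1 + 3×5 + 4×4 + 3×2 + 8×4 = 76
Houston: 7×4 + 3×2 + 4×1 + 3×1 + 8×5 = 81
Austin: 7×2 + 3×1 + 4×2 + 3×4 + 8×2 = 53
Geneva: 7×3 + 3×3 + 4×5 + 3×3 + 8×3 = 83
Fresno: 7×5 + 3×4 + 4×3 + 3×5 + 8×1 = 82

Geneva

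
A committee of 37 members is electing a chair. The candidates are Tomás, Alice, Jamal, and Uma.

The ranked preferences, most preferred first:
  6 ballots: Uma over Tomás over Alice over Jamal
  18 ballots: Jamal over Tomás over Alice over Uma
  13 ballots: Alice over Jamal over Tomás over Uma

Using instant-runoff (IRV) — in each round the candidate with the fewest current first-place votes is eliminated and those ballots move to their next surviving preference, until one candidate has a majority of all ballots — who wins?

Alice

Round 1: Tomás 0, Alice 13, Jamal 18, Uma 6. Tomás eliminated.
Round 2: Alice 13, Jamal 18, Uma 6. Uma eliminated.
Round 3: Alice 19, Jamal 18. Alice has a majority (≥19).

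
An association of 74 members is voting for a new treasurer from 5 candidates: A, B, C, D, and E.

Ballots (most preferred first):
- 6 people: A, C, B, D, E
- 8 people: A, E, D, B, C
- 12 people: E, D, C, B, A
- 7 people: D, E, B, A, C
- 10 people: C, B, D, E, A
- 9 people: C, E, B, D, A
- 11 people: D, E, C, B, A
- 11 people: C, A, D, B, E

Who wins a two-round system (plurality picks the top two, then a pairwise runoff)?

Round 1 first-place votes: A 14, B 0, C 30, D 18, E 12. C and D advance.
Runoff: C is ranked above D on 36 ballots, D above C on 38.

D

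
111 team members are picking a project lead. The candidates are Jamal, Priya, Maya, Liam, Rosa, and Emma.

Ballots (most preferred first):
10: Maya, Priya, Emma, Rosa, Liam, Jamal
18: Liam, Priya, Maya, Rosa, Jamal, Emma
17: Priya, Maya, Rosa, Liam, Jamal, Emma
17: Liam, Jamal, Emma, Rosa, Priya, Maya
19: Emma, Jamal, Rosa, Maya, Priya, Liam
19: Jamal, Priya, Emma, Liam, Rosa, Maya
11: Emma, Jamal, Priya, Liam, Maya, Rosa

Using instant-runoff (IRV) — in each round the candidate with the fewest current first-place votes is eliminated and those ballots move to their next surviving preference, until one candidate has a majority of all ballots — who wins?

Round 1: Jamal 19, Priya 17, Maya 10, Liam 35, Rosa 0, Emma 30. Rosa eliminated.
Round 2: Jamal 19, Priya 17, Maya 10, Liam 35, Emma 30. Maya eliminated.
Round 3: Jamal 19, Priya 27, Liam 35, Emma 30. Jamal eliminated.
Round 4: Priya 46, Liam 35, Emma 30. Emma eliminated.
Round 5: Priya 76, Liam 35. Priya has a majority (≥56).

Priya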